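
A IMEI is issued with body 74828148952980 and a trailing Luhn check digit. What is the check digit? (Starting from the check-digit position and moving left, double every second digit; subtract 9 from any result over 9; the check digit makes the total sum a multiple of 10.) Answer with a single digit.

3

Partial digits right→left: 0 8 9 2 5 9 8 4 1 8 2 8 4 7
Double every second digit counting from the check-digit position (so the 1st, 3rd, 5th, ... of the partial from the right).
  doubled (with −9 where >9): 0 9 1 7 2 4 8 → sum 31
  kept as-is: 8 2 9 4 8 8 7 → sum 46
Total = 31 + 46 = 77.
Check digit = (10 − (77 mod 10)) mod 10 = 3.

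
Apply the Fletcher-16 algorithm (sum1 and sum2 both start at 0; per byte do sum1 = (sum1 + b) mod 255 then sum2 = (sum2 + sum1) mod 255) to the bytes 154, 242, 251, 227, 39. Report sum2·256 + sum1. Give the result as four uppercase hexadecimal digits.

B394

Running sums (mod 255):
  after byte 0 (154): sum1=154, sum2=154
  after byte 1 (242): sum1=141, sum2=40
  after byte 2 (251): sum1=137, sum2=177
  after byte 3 (227): sum1=109, sum2=31
  after byte 4 (39): sum1=148, sum2=179
Checksum = sum2·256 + sum1 = 179·256 + 148 = 45972 = 0xB394.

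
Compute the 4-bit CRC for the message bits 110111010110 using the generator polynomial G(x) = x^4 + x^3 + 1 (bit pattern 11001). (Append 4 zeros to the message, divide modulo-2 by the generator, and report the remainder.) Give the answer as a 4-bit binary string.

0011

Append 4 zeros: 1101110101100000. Divide by 11001 (XOR where the leading bit is 1):
  pos 0: 11011 XOR 11001 = 00010
  pos 3: 10101 XOR 11001 = 01100
  pos 4: 11000 XOR 11001 = 00001
  pos 8: 11100 XOR 11001 = 00101
  pos 10: 10100 XOR 11001 = 01101
  pos 11: 11010 XOR 11001 = 00011
Remainder (last 4 bits) = 0011. This is the CRC / FCS.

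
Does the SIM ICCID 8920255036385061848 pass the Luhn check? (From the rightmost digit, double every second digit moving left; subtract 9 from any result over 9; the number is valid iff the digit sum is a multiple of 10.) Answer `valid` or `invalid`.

valid

From the right, keep odd positions and double even positions (subtract 9 from any doubled value over 9):
  doubled (positions 2,4,...): 8 2 0 7 3 0 1 0 9 → sum 30
  kept (positions 1,3,...): 8 8 6 5 3 3 5 2 2 8 → sum 50
Total = 80.
80 mod 10 = 0, so the number is valid.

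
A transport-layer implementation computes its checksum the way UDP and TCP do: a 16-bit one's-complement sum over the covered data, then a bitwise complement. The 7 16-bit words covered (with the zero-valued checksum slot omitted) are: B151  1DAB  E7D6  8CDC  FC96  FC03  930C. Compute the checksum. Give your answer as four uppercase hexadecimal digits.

30A8

One's-complement addition (fold any carry out of bit 15 back into bit 0):
  0xB151 + 0x1DAB = 0x0CEFC
  0xCEFC + 0xE7D6 = 0x1B6D2 → wrap carry → 0xB6D3
  0xB6D3 + 0x8CDC = 0x143AF → wrap carry → 0x43B0
  0x43B0 + 0xFC96 = 0x14046 → wrap carry → 0x4047
  0x4047 + 0xFC03 = 0x13C4A → wrap carry → 0x3C4B
  0x3C4B + 0x930C = 0x0CF57
One's-complement sum = 0xCF57.
Checksum = ~0xCF57 & 0xFFFF = 0x30A8.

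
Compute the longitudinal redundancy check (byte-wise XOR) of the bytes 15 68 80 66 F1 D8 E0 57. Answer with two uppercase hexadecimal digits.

05

XOR the bytes together:
  start with 0x15
  0x15 ⊕ 0x68 = 0x7D
  0x7D ⊕ 0x80 = 0xFD
  0xFD ⊕ 0x66 = 0x9B
  0x9B ⊕ 0xF1 = 0x6A
  0x6A ⊕ 0xD8 = 0xB2
  0xB2 ⊕ 0xE0 = 0x52
  0x52 ⊕ 0x57 = 0x05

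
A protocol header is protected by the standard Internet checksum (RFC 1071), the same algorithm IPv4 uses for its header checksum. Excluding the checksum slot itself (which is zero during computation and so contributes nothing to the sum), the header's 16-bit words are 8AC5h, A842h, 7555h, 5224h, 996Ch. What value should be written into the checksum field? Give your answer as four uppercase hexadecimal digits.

6C11

One's-complement addition (fold any carry out of bit 15 back into bit 0):
  0x8AC5 + 0xA842 = 0x13307 → wrap carry → 0x3308
  0x3308 + 0x7555 = 0x0A85D
  0xA85D + 0x5224 = 0x0FA81
  0xFA81 + 0x996C = 0x193ED → wrap carry → 0x93EE
One's-complement sum = 0x93EE.
Checksum = ~0x93EE & 0xFFFF = 0x6C11.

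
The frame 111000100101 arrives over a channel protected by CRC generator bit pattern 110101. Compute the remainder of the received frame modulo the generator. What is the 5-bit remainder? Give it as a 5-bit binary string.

00000

Modulo-2 division of 111000100101 by 110101:
  pos 0: 111000 XOR 110101 = 001101
  pos 2: 110110 XOR 110101 = 000011
  pos 6: 110101 XOR 110101 = 000000
Remainder = 00000 (zero — the frame passes the CRC check).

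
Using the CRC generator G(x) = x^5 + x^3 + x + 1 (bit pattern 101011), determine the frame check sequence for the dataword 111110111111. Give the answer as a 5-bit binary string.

01000

Append 5 zeros: 11111011111100000. Divide by 101011 (XOR where the leading bit is 1):
  pos 0: 111110 XOR 101011 = 010101
  pos 1: 101011 XOR 101011 = 000000
  pos 7: 111110 XOR 101011 = 010101
  pos 8: 101010 XOR 101011 = 000001
Remainder (last 5 bits) = 01000. This is the CRC / FCS.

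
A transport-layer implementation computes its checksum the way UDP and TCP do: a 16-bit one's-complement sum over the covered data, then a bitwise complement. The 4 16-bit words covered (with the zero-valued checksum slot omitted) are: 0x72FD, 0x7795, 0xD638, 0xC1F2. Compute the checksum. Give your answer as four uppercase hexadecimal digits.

One's-complement addition (fold any carry out of bit 15 back into bit 0):
  0x72FD + 0x7795 = 0x0EA92
  0xEA92 + 0xD638 = 0x1C0CA → wrap carry → 0xC0CB
  0xC0CB + 0xC1F2 = 0x182BD → wrap carry → 0x82BE
One's-complement sum = 0x82BE.
Checksum = ~0x82BE & 0xFFFF = 0x7D41.

7D41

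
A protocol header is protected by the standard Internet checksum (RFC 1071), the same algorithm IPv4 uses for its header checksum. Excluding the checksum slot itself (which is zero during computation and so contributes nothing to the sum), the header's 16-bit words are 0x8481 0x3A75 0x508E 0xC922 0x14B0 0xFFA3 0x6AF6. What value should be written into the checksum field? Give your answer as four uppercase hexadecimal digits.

A80D

One's-complement addition (fold any carry out of bit 15 back into bit 0):
  0x8481 + 0x3A75 = 0x0BEF6
  0xBEF6 + 0x508E = 0x10F84 → wrap carry → 0x0F85
  0x0F85 + 0xC922 = 0x0D8A7
  0xD8A7 + 0x14B0 = 0x0ED57
  0xED57 + 0xFFA3 = 0x1ECFA → wrap carry → 0xECFB
  0xECFB + 0x6AF6 = 0x157F1 → wrap carry → 0x57F2
One's-complement sum = 0x57F2.
Checksum = ~0x57F2 & 0xFFFF = 0xA80D.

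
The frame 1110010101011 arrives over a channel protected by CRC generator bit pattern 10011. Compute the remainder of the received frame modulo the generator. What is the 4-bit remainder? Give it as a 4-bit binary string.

Modulo-2 division of 1110010101011 by 10011:
  pos 0: 11100 XOR 10011 = 01111
  pos 1: 11111 XOR 10011 = 01100
  pos 2: 11000 XOR 10011 = 01011
  pos 3: 10111 XOR 10011 = 00100
  pos 5: 10001 XOR 10011 = 00010
  pos 8: 10011 XOR 10011 = 00000
Remainder = 0000 (zero — the frame passes the CRC check).

0000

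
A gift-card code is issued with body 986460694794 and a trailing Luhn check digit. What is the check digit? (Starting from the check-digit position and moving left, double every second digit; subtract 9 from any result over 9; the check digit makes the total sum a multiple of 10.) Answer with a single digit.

Partial digits right→left: 4 9 7 4 9 6 0 6 4 6 8 9
Double every second digit counting from the check-digit position (so the 1st, 3rd, 5th, ... of the partial from the right).
  doubled (with −9 where >9): 8 5 9 0 8 7 → sum 37
  kept as-is: 9 4 6 6 6 9 → sum 40
Total = 37 + 40 = 77.
Check digit = (10 − (77 mod 10)) mod 10 = 3.

3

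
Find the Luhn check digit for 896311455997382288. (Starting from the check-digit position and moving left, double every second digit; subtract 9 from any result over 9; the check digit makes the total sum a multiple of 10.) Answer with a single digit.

4

Partial digits right→left: 8 8 2 2 8 3 7 9 9 5 5 4 1 1 3 6 9 8
Double every second digit counting from the check-digit position (so the 1st, 3rd, 5th, ... of the partial from the right).
  doubled (with −9 where >9): 7 4 7 5 9 1 2 6 9 → sum 50
  kept as-is: 8 2 3 9 5 4 1 6 8 → sum 46
Total = 50 + 46 = 96.
Check digit = (10 − (96 mod 10)) mod 10 = 4.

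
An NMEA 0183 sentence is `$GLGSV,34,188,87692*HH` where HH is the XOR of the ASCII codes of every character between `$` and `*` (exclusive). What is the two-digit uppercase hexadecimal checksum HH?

XOR the ASCII codes of the payload characters:
  'G' = 0x47 → acc = 0x47
  'L' = 0x4C → acc = 0x0B
  'G' = 0x47 → acc = 0x4C
  'S' = 0x53 → acc = 0x1F
  'V' = 0x56 → acc = 0x49
  ',' = 0x2C → acc = 0x65
  '3' = 0x33 → acc = 0x56
  '4' = 0x34 → acc = 0x62
  ',' = 0x2C → acc = 0x4E
  '1' = 0x31 → acc = 0x7F
  '8' = 0x38 → acc = 0x47
  '8' = 0x38 → acc = 0x7F
  ',' = 0x2C → acc = 0x53
  '8' = 0x38 → acc = 0x6B
  '7' = 0x37 → acc = 0x5C
  '6' = 0x36 → acc = 0x6A
  '9' = 0x39 → acc = 0x53
  '2' = 0x32 → acc = 0x61
Checksum = 0x61.

61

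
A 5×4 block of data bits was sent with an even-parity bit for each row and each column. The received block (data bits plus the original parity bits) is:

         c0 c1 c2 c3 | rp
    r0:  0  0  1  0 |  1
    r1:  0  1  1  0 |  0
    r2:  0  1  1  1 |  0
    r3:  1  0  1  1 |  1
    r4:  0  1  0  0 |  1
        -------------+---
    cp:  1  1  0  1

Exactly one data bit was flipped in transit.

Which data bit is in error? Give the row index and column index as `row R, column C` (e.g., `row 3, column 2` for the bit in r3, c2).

Recompute each row's even parity and compare to rp:
  r0: data parity 1, sent rp 1 → ok
  r1: data parity 0, sent rp 0 → ok
  r2: data parity 1, sent rp 0 → mismatch
  r3: data parity 1, sent rp 1 → ok
  r4: data parity 1, sent rp 1 → ok
Recompute each column's even parity and compare to cp:
  c0: data parity 1, sent cp 1 → ok
  c1: data parity 1, sent cp 1 → ok
  c2: data parity 0, sent cp 0 → ok
  c3: data parity 0, sent cp 1 → mismatch
Exactly one row (r2) and one column (c3) fail → the flipped bit is at their intersection.

row 2, column 3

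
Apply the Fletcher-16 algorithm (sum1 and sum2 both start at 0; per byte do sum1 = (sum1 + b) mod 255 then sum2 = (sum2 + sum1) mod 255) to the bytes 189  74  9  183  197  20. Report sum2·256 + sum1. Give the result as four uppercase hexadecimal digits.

D0A2

Running sums (mod 255):
  after byte 0 (189): sum1=189, sum2=189
  after byte 1 (74): sum1=8, sum2=197
  after byte 2 (9): sum1=17, sum2=214
  after byte 3 (183): sum1=200, sum2=159
  after byte 4 (197): sum1=142, sum2=46
  after byte 5 (20): sum1=162, sum2=208
Checksum = sum2·256 + sum1 = 208·256 + 162 = 53410 = 0xD0A2.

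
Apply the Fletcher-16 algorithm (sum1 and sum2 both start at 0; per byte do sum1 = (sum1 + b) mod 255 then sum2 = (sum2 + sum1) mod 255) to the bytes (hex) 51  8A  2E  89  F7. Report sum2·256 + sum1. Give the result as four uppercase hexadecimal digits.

Running sums (mod 255):
  after byte 0 (51): sum1=81, sum2=81
  after byte 1 (8A): sum1=219, sum2=45
  after byte 2 (2E): sum1=10, sum2=55
  after byte 3 (89): sum1=147, sum2=202
  after byte 4 (F7): sum1=139, sum2=86
Checksum = sum2·256 + sum1 = 86·256 + 139 = 22155 = 0x568B.

568B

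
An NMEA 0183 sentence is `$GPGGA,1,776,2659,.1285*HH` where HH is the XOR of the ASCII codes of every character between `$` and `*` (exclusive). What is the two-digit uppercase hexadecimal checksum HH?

XOR the ASCII codes of the payload characters:
  'G' = 0x47 → acc = 0x47
  'P' = 0x50 → acc = 0x17
  'G' = 0x47 → acc = 0x50
  'G' = 0x47 → acc = 0x17
  'A' = 0x41 → acc = 0x56
  ',' = 0x2C → acc = 0x7A
  '1' = 0x31 → acc = 0x4B
  ',' = 0x2C → acc = 0x67
  '7' = 0x37 → acc = 0x50
  '7' = 0x37 → acc = 0x67
  '6' = 0x36 → acc = 0x51
  ',' = 0x2C → acc = 0x7D
  '2' = 0x32 → acc = 0x4F
  '6' = 0x36 → acc = 0x79
  '5' = 0x35 → acc = 0x4C
  '9' = 0x39 → acc = 0x75
  ',' = 0x2C → acc = 0x59
  '.' = 0x2E → acc = 0x77
  '1' = 0x31 → acc = 0x46
  '2' = 0x32 → acc = 0x74
  '8' = 0x38 → acc = 0x4C
  '5' = 0x35 → acc = 0x79
Checksum = 0x79.

79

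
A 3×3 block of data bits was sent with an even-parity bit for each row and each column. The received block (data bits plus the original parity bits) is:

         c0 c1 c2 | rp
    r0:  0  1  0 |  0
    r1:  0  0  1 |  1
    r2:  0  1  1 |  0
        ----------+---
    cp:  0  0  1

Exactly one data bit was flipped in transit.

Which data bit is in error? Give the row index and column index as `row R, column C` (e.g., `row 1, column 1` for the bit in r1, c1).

Recompute each row's even parity and compare to rp:
  r0: data parity 1, sent rp 0 → mismatch
  r1: data parity 1, sent rp 1 → ok
  r2: data parity 0, sent rp 0 → ok
Recompute each column's even parity and compare to cp:
  c0: data parity 0, sent cp 0 → ok
  c1: data parity 0, sent cp 0 → ok
  c2: data parity 0, sent cp 1 → mismatch
Exactly one row (r0) and one column (c2) fail → the flipped bit is at their intersection.

row 0, column 2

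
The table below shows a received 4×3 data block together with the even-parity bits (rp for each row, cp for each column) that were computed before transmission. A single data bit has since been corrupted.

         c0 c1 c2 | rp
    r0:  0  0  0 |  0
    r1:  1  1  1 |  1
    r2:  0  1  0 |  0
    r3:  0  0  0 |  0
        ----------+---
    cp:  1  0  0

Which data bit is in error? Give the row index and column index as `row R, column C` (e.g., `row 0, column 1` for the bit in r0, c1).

Recompute each row's even parity and compare to rp:
  r0: data parity 0, sent rp 0 → ok
  r1: data parity 1, sent rp 1 → ok
  r2: data parity 1, sent rp 0 → mismatch
  r3: data parity 0, sent rp 0 → ok
Recompute each column's even parity and compare to cp:
  c0: data parity 1, sent cp 1 → ok
  c1: data parity 0, sent cp 0 → ok
  c2: data parity 1, sent cp 0 → mismatch
Exactly one row (r2) and one column (c2) fail → the flipped bit is at their intersection.

row 2, column 2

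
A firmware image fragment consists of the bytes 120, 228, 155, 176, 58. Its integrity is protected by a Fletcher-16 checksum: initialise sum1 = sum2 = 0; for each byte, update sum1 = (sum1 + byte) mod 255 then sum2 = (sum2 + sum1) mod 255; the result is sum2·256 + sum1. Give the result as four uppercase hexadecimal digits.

5CE3

Running sums (mod 255):
  after byte 0 (120): sum1=120, sum2=120
  after byte 1 (228): sum1=93, sum2=213
  after byte 2 (155): sum1=248, sum2=206
  after byte 3 (176): sum1=169, sum2=120
  after byte 4 (58): sum1=227, sum2=92
Checksum = sum2·256 + sum1 = 92·256 + 227 = 23779 = 0x5CE3.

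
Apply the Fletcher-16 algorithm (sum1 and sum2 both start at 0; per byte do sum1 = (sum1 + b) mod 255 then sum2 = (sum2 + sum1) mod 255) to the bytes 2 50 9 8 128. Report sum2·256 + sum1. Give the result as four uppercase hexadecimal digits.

7EC5

Running sums (mod 255):
  after byte 0 (2): sum1=2, sum2=2
  after byte 1 (50): sum1=52, sum2=54
  after byte 2 (9): sum1=61, sum2=115
  after byte 3 (8): sum1=69, sum2=184
  after byte 4 (128): sum1=197, sum2=126
Checksum = sum2·256 + sum1 = 126·256 + 197 = 32453 = 0x7EC5.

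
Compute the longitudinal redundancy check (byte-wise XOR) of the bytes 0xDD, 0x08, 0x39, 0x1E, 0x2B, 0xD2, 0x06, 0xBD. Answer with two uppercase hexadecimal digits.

B0

XOR the bytes together:
  start with 0xDD
  0xDD ⊕ 0x08 = 0xD5
  0xD5 ⊕ 0x39 = 0xEC
  0xEC ⊕ 0x1E = 0xF2
  0xF2 ⊕ 0x2B = 0xD9
  0xD9 ⊕ 0xD2 = 0x0B
  0x0B ⊕ 0x06 = 0x0D
  0x0D ⊕ 0xBD = 0xB0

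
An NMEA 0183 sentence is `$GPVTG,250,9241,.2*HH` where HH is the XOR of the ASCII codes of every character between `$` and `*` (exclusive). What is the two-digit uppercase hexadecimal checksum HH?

XOR the ASCII codes of the payload characters:
  'G' = 0x47 → acc = 0x47
  'P' = 0x50 → acc = 0x17
  'V' = 0x56 → acc = 0x41
  'T' = 0x54 → acc = 0x15
  'G' = 0x47 → acc = 0x52
  ',' = 0x2C → acc = 0x7E
  '2' = 0x32 → acc = 0x4C
  '5' = 0x35 → acc = 0x79
  '0' = 0x30 → acc = 0x49
  ',' = 0x2C → acc = 0x65
  '9' = 0x39 → acc = 0x5C
  '2' = 0x32 → acc = 0x6E
  '4' = 0x34 → acc = 0x5A
  '1' = 0x31 → acc = 0x6B
  ',' = 0x2C → acc = 0x47
  '.' = 0x2E → acc = 0x69
  '2' = 0x32 → acc = 0x5B
Checksum = 0x5B.

5B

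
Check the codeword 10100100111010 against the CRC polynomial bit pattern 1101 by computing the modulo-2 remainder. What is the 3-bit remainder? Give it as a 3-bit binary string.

000

Modulo-2 division of 10100100111010 by 1101:
  pos 0: 1010 XOR 1101 = 0111
  pos 1: 1110 XOR 1101 = 0011
  pos 3: 1110 XOR 1101 = 0011
  pos 5: 1101 XOR 1101 = 0000
  pos 9: 1101 XOR 1101 = 0000
Remainder = 000 (zero — the frame passes the CRC check).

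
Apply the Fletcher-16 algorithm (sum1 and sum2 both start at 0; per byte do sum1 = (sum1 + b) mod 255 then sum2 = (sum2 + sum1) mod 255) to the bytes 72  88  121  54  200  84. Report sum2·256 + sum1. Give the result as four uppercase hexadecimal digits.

D96D

Running sums (mod 255):
  after byte 0 (72): sum1=72, sum2=72
  after byte 1 (88): sum1=160, sum2=232
  after byte 2 (121): sum1=26, sum2=3
  after byte 3 (54): sum1=80, sum2=83
  after byte 4 (200): sum1=25, sum2=108
  after byte 5 (84): sum1=109, sum2=217
Checksum = sum2·256 + sum1 = 217·256 + 109 = 55661 = 0xD96D.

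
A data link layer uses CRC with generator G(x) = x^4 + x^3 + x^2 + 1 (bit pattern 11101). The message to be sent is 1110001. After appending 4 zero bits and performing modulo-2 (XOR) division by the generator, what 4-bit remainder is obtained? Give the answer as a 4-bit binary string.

0011

Append 4 zeros: 11100010000. Divide by 11101 (XOR where the leading bit is 1):
  pos 0: 11100 XOR 11101 = 00001
  pos 4: 10100 XOR 11101 = 01001
  pos 5: 10010 XOR 11101 = 01111
  pos 6: 11110 XOR 11101 = 00011
Remainder (last 4 bits) = 0011. This is the CRC / FCS.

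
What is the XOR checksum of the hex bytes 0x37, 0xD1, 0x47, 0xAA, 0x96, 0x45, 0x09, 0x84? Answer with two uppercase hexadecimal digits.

XOR the bytes together:
  start with 0x37
  0x37 ⊕ 0xD1 = 0xE6
  0xE6 ⊕ 0x47 = 0xA1
  0xA1 ⊕ 0xAA = 0x0B
  0x0B ⊕ 0x96 = 0x9D
  0x9D ⊕ 0x45 = 0xD8
  0xD8 ⊕ 0x09 = 0xD1
  0xD1 ⊕ 0x84 = 0x55

55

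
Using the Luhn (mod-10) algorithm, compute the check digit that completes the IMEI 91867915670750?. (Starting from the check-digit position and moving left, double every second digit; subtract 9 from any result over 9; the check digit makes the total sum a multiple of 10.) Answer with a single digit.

9

Partial digits right→left: 0 5 7 0 7 6 5 1 9 7 6 8 1 9
Double every second digit counting from the check-digit position (so the 1st, 3rd, 5th, ... of the partial from the right).
  doubled (with −9 where >9): 0 5 5 1 9 3 2 → sum 25
  kept as-is: 5 0 6 1 7 8 9 → sum 36
Total = 25 + 36 = 61.
Check digit = (10 − (61 mod 10)) mod 10 = 9.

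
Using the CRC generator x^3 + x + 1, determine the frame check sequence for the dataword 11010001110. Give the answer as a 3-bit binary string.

Append 3 zeros: 11010001110000. Divide by 1011 (XOR where the leading bit is 1):
  pos 0: 1101 XOR 1011 = 0110
  pos 1: 1100 XOR 1011 = 0111
  pos 2: 1110 XOR 1011 = 0101
  pos 3: 1010 XOR 1011 = 0001
  pos 6: 1111 XOR 1011 = 0100
  pos 7: 1000 XOR 1011 = 0011
  pos 9: 1100 XOR 1011 = 0111
  pos 10: 1110 XOR 1011 = 0101
Remainder (last 3 bits) = 101. This is the CRC / FCS.

101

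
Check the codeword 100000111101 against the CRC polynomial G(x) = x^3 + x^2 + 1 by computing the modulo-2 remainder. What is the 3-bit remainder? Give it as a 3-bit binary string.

Modulo-2 division of 100000111101 by 1101:
  pos 0: 1000 XOR 1101 = 0101
  pos 1: 1010 XOR 1101 = 0111
  pos 2: 1110 XOR 1101 = 0011
  pos 4: 1111 XOR 1101 = 0010
  pos 6: 1011 XOR 1101 = 0110
  pos 7: 1100 XOR 1101 = 0001
Remainder = 011 (nonzero — an error is detected).

011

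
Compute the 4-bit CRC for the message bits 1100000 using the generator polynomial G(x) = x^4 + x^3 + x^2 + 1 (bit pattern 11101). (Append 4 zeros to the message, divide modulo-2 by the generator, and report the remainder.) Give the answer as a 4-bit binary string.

1100

Append 4 zeros: 11000000000. Divide by 11101 (XOR where the leading bit is 1):
  pos 0: 11000 XOR 11101 = 00101
  pos 2: 10100 XOR 11101 = 01001
  pos 3: 10010 XOR 11101 = 01111
  pos 4: 11110 XOR 11101 = 00011
Remainder (last 4 bits) = 1100. This is the CRC / FCS.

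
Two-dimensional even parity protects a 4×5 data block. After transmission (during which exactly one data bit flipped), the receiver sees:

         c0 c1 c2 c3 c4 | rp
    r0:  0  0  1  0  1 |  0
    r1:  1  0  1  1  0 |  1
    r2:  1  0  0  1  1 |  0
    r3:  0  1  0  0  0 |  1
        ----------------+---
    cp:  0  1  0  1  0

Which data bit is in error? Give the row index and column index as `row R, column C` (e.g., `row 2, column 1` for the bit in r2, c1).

Recompute each row's even parity and compare to rp:
  r0: data parity 0, sent rp 0 → ok
  r1: data parity 1, sent rp 1 → ok
  r2: data parity 1, sent rp 0 → mismatch
  r3: data parity 1, sent rp 1 → ok
Recompute each column's even parity and compare to cp:
  c0: data parity 0, sent cp 0 → ok
  c1: data parity 1, sent cp 1 → ok
  c2: data parity 0, sent cp 0 → ok
  c3: data parity 0, sent cp 1 → mismatch
  c4: data parity 0, sent cp 0 → ok
Exactly one row (r2) and one column (c3) fail → the flipped bit is at their intersection.

row 2, column 3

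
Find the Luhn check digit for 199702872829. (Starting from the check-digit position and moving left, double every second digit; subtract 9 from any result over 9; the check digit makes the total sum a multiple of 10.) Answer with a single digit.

9

Partial digits right→left: 9 2 8 2 7 8 2 0 7 9 9 1
Double every second digit counting from the check-digit position (so the 1st, 3rd, 5th, ... of the partial from the right).
  doubled (with −9 where >9): 9 7 5 4 5 9 → sum 39
  kept as-is: 2 2 8 0 9 1 → sum 22
Total = 39 + 22 = 61.
Check digit = (10 − (61 mod 10)) mod 10 = 9.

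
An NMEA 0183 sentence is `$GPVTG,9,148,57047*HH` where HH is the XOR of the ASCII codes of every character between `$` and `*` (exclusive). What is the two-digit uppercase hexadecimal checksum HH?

XOR the ASCII codes of the payload characters:
  'G' = 0x47 → acc = 0x47
  'P' = 0x50 → acc = 0x17
  'V' = 0x56 → acc = 0x41
  'T' = 0x54 → acc = 0x15
  'G' = 0x47 → acc = 0x52
  ',' = 0x2C → acc = 0x7E
  '9' = 0x39 → acc = 0x47
  ',' = 0x2C → acc = 0x6B
  '1' = 0x31 → acc = 0x5A
  '4' = 0x34 → acc = 0x6E
  '8' = 0x38 → acc = 0x56
  ',' = 0x2C → acc = 0x7A
  '5' = 0x35 → acc = 0x4F
  '7' = 0x37 → acc = 0x78
  '0' = 0x30 → acc = 0x48
  '4' = 0x34 → acc = 0x7C
  '7' = 0x37 → acc = 0x4B
Checksum = 0x4B.

4B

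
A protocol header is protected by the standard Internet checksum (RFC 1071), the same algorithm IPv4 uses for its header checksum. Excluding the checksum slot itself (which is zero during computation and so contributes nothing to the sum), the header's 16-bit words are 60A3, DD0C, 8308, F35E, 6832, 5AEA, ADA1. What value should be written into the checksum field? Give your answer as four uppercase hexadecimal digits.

One's-complement addition (fold any carry out of bit 15 back into bit 0):
  0x60A3 + 0xDD0C = 0x13DAF → wrap carry → 0x3DB0
  0x3DB0 + 0x8308 = 0x0C0B8
  0xC0B8 + 0xF35E = 0x1B416 → wrap carry → 0xB417
  0xB417 + 0x6832 = 0x11C49 → wrap carry → 0x1C4A
  0x1C4A + 0x5AEA = 0x07734
  0x7734 + 0xADA1 = 0x124D5 → wrap carry → 0x24D6
One's-complement sum = 0x24D6.
Checksum = ~0x24D6 & 0xFFFF = 0xDB29.

DB29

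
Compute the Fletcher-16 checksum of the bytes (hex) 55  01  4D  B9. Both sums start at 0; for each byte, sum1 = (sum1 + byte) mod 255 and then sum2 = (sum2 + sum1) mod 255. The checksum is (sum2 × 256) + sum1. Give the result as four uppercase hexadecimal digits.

AC5D

Running sums (mod 255):
  after byte 0 (55): sum1=85, sum2=85
  after byte 1 (01): sum1=86, sum2=171
  after byte 2 (4D): sum1=163, sum2=79
  after byte 3 (B9): sum1=93, sum2=172
Checksum = sum2·256 + sum1 = 172·256 + 93 = 44125 = 0xAC5D.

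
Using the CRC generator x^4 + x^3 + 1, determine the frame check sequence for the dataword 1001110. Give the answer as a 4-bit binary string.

Append 4 zeros: 10011100000. Divide by 11001 (XOR where the leading bit is 1):
  pos 0: 10011 XOR 11001 = 01010
  pos 1: 10101 XOR 11001 = 01100
  pos 2: 11000 XOR 11001 = 00001
  pos 6: 10000 XOR 11001 = 01001
Remainder (last 4 bits) = 1001. This is the CRC / FCS.

1001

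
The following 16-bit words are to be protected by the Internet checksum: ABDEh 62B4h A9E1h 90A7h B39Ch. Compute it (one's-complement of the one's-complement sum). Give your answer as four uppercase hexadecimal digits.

0347

One's-complement addition (fold any carry out of bit 15 back into bit 0):
  0xABDE + 0x62B4 = 0x10E92 → wrap carry → 0x0E93
  0x0E93 + 0xA9E1 = 0x0B874
  0xB874 + 0x90A7 = 0x1491B → wrap carry → 0x491C
  0x491C + 0xB39C = 0x0FCB8
One's-complement sum = 0xFCB8.
Checksum = ~0xFCB8 & 0xFFFF = 0x0347.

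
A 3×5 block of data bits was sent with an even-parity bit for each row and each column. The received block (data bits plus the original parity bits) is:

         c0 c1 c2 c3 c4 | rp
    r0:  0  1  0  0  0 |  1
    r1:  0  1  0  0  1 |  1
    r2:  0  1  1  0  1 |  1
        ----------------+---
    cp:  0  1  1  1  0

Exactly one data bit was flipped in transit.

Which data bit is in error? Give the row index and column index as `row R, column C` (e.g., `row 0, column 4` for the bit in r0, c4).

row 1, column 3

Recompute each row's even parity and compare to rp:
  r0: data parity 1, sent rp 1 → ok
  r1: data parity 0, sent rp 1 → mismatch
  r2: data parity 1, sent rp 1 → ok
Recompute each column's even parity and compare to cp:
  c0: data parity 0, sent cp 0 → ok
  c1: data parity 1, sent cp 1 → ok
  c2: data parity 1, sent cp 1 → ok
  c3: data parity 0, sent cp 1 → mismatch
  c4: data parity 0, sent cp 0 → ok
Exactly one row (r1) and one column (c3) fail → the flipped bit is at their intersection.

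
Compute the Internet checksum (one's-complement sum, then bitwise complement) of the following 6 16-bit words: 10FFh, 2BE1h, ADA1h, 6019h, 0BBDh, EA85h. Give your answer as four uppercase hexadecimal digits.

One's-complement addition (fold any carry out of bit 15 back into bit 0):
  0x10FF + 0x2BE1 = 0x03CE0
  0x3CE0 + 0xADA1 = 0x0EA81
  0xEA81 + 0x6019 = 0x14A9A → wrap carry → 0x4A9B
  0x4A9B + 0x0BBD = 0x05658
  0x5658 + 0xEA85 = 0x140DD → wrap carry → 0x40DE
One's-complement sum = 0x40DE.
Checksum = ~0x40DE & 0xFFFF = 0xBF21.

BF21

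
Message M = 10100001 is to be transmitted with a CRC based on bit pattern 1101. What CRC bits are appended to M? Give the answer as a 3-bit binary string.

Append 3 zeros: 10100001000. Divide by 1101 (XOR where the leading bit is 1):
  pos 0: 1010 XOR 1101 = 0111
  pos 1: 1110 XOR 1101 = 0011
  pos 3: 1100 XOR 1101 = 0001
  pos 6: 1100 XOR 1101 = 0001
Remainder (last 3 bits) = 010. This is the CRC / FCS.

010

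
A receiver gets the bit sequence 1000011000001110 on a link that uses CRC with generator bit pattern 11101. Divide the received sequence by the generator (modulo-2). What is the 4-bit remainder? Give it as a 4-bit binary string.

Modulo-2 division of 1000011000001110 by 11101:
  pos 0: 10000 XOR 11101 = 01101
  pos 1: 11011 XOR 11101 = 00110
  pos 3: 11010 XOR 11101 = 00111
  pos 5: 11100 XOR 11101 = 00001
  pos 9: 10011 XOR 11101 = 01110
  pos 10: 11101 XOR 11101 = 00000
Remainder = 0000 (zero — the frame passes the CRC check).

0000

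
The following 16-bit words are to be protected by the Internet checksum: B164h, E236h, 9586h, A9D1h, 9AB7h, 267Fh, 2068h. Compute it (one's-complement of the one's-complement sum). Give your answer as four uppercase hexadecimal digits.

One's-complement addition (fold any carry out of bit 15 back into bit 0):
  0xB164 + 0xE236 = 0x1939A → wrap carry → 0x939B
  0x939B + 0x9586 = 0x12921 → wrap carry → 0x2922
  0x2922 + 0xA9D1 = 0x0D2F3
  0xD2F3 + 0x9AB7 = 0x16DAA → wrap carry → 0x6DAB
  0x6DAB + 0x267F = 0x0942A
  0x942A + 0x2068 = 0x0B492
One's-complement sum = 0xB492.
Checksum = ~0xB492 & 0xFFFF = 0x4B6D.

4B6D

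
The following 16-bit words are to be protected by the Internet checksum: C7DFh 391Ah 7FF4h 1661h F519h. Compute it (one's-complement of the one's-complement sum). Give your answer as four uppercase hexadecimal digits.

7396

One's-complement addition (fold any carry out of bit 15 back into bit 0):
  0xC7DF + 0x391A = 0x100F9 → wrap carry → 0x00FA
  0x00FA + 0x7FF4 = 0x080EE
  0x80EE + 0x1661 = 0x0974F
  0x974F + 0xF519 = 0x18C68 → wrap carry → 0x8C69
One's-complement sum = 0x8C69.
Checksum = ~0x8C69 & 0xFFFF = 0x7396.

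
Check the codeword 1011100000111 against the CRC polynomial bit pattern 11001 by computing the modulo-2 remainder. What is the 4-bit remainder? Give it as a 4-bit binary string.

0101

Modulo-2 division of 1011100000111 by 11001:
  pos 0: 10111 XOR 11001 = 01110
  pos 1: 11100 XOR 11001 = 00101
  pos 3: 10100 XOR 11001 = 01101
  pos 4: 11010 XOR 11001 = 00011
  pos 7: 11011 XOR 11001 = 00010
Remainder = 0101 (nonzero — an error is detected).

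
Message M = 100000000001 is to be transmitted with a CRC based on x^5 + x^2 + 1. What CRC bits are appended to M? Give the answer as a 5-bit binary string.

Append 5 zeros: 10000000000100000. Divide by 100101 (XOR where the leading bit is 1):
  pos 0: 100000 XOR 100101 = 000101
  pos 3: 101000 XOR 100101 = 001101
  pos 5: 110100 XOR 100101 = 010001
  pos 6: 100011 XOR 100101 = 000110
  pos 9: 110000 XOR 100101 = 010101
  pos 10: 101010 XOR 100101 = 001111
Remainder (last 5 bits) = 11110. This is the CRC / FCS.

11110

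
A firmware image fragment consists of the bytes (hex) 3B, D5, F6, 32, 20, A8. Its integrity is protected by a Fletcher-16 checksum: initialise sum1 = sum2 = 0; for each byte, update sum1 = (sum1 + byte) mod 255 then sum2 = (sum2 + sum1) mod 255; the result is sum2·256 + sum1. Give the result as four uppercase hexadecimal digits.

Running sums (mod 255):
  after byte 0 (3B): sum1=59, sum2=59
  after byte 1 (D5): sum1=17, sum2=76
  after byte 2 (F6): sum1=8, sum2=84
  after byte 3 (32): sum1=58, sum2=142
  after byte 4 (20): sum1=90, sum2=232
  after byte 5 (A8): sum1=3, sum2=235
Checksum = sum2·256 + sum1 = 235·256 + 3 = 60163 = 0xEB03.

EB03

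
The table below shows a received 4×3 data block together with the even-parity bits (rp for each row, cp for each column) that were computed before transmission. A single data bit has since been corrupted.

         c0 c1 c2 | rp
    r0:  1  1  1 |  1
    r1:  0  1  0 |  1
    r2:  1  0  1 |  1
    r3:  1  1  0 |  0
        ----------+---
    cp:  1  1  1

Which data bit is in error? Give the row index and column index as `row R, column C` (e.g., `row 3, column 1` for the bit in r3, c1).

row 2, column 2

Recompute each row's even parity and compare to rp:
  r0: data parity 1, sent rp 1 → ok
  r1: data parity 1, sent rp 1 → ok
  r2: data parity 0, sent rp 1 → mismatch
  r3: data parity 0, sent rp 0 → ok
Recompute each column's even parity and compare to cp:
  c0: data parity 1, sent cp 1 → ok
  c1: data parity 1, sent cp 1 → ok
  c2: data parity 0, sent cp 1 → mismatch
Exactly one row (r2) and one column (c2) fail → the flipped bit is at their intersection.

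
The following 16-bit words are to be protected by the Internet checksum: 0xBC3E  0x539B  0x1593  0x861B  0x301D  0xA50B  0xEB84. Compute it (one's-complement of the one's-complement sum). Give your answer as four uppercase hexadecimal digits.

93C9

One's-complement addition (fold any carry out of bit 15 back into bit 0):
  0xBC3E + 0x539B = 0x10FD9 → wrap carry → 0x0FDA
  0x0FDA + 0x1593 = 0x0256D
  0x256D + 0x861B = 0x0AB88
  0xAB88 + 0x301D = 0x0DBA5
  0xDBA5 + 0xA50B = 0x180B0 → wrap carry → 0x80B1
  0x80B1 + 0xEB84 = 0x16C35 → wrap carry → 0x6C36
One's-complement sum = 0x6C36.
Checksum = ~0x6C36 & 0xFFFF = 0x93C9.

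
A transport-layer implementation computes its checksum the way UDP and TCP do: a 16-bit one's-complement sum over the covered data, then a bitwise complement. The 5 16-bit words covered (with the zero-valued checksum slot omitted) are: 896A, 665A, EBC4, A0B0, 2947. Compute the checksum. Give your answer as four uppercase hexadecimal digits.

5A7E

One's-complement addition (fold any carry out of bit 15 back into bit 0):
  0x896A + 0x665A = 0x0EFC4
  0xEFC4 + 0xEBC4 = 0x1DB88 → wrap carry → 0xDB89
  0xDB89 + 0xA0B0 = 0x17C39 → wrap carry → 0x7C3A
  0x7C3A + 0x2947 = 0x0A581
One's-complement sum = 0xA581.
Checksum = ~0xA581 & 0xFFFF = 0x5A7E.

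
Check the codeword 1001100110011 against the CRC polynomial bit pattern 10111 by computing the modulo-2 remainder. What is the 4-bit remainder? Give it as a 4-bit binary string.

Modulo-2 division of 1001100110011 by 10111:
  pos 0: 10011 XOR 10111 = 00100
  pos 2: 10000 XOR 10111 = 00111
  pos 4: 11111 XOR 10111 = 01000
  pos 5: 10000 XOR 10111 = 00111
  pos 7: 11101 XOR 10111 = 01010
  pos 8: 10101 XOR 10111 = 00010
Remainder = 0010 (nonzero — an error is detected).

0010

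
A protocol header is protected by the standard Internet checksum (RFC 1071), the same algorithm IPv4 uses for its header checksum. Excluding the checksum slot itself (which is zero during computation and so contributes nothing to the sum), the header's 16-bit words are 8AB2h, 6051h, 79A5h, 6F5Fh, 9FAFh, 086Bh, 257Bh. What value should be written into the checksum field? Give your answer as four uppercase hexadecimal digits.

One's-complement addition (fold any carry out of bit 15 back into bit 0):
  0x8AB2 + 0x6051 = 0x0EB03
  0xEB03 + 0x79A5 = 0x164A8 → wrap carry → 0x64A9
  0x64A9 + 0x6F5F = 0x0D408
  0xD408 + 0x9FAF = 0x173B7 → wrap carry → 0x73B8
  0x73B8 + 0x086B = 0x07C23
  0x7C23 + 0x257B = 0x0A19E
One's-complement sum = 0xA19E.
Checksum = ~0xA19E & 0xFFFF = 0x5E61.

5E61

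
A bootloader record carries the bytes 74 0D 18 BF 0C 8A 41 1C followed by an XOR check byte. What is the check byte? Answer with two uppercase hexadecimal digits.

XOR the bytes together:
  start with 0x74
  0x74 ⊕ 0x0D = 0x79
  0x79 ⊕ 0x18 = 0x61
  0x61 ⊕ 0xBF = 0xDE
  0xDE ⊕ 0x0C = 0xD2
  0xD2 ⊕ 0x8A = 0x58
  0x58 ⊕ 0x41 = 0x19
  0x19 ⊕ 0x1C = 0x05

05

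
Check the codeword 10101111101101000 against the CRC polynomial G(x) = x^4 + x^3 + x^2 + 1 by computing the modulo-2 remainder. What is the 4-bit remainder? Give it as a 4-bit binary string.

0000

Modulo-2 division of 10101111101101000 by 11101:
  pos 0: 10101 XOR 11101 = 01000
  pos 1: 10001 XOR 11101 = 01100
  pos 2: 11001 XOR 11101 = 00100
  pos 4: 10011 XOR 11101 = 01110
  pos 5: 11100 XOR 11101 = 00001
  pos 9: 11101 XOR 11101 = 00000
Remainder = 0000 (zero — the frame passes the CRC check).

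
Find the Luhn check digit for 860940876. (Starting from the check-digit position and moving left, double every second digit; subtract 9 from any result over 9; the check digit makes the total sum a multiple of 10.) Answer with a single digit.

Partial digits right→left: 6 7 8 0 4 9 0 6 8
Double every second digit counting from the check-digit position (so the 1st, 3rd, 5th, ... of the partial from the right).
  doubled (with −9 where >9): 3 7 8 0 7 → sum 25
  kept as-is: 7 0 9 6 → sum 22
Total = 25 + 22 = 47.
Check digit = (10 − (47 mod 10)) mod 10 = 3.

3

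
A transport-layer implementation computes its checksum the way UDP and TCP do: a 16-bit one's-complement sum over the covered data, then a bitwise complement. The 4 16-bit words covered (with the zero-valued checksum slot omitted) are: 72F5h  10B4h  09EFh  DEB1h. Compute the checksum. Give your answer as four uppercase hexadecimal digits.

One's-complement addition (fold any carry out of bit 15 back into bit 0):
  0x72F5 + 0x10B4 = 0x083A9
  0x83A9 + 0x09EF = 0x08D98
  0x8D98 + 0xDEB1 = 0x16C49 → wrap carry → 0x6C4A
One's-complement sum = 0x6C4A.
Checksum = ~0x6C4A & 0xFFFF = 0x93B5.

93B5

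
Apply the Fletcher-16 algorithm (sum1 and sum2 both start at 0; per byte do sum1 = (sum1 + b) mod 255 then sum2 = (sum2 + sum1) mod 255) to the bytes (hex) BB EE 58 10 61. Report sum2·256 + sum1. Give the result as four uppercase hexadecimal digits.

Running sums (mod 255):
  after byte 0 (BB): sum1=187, sum2=187
  after byte 1 (EE): sum1=170, sum2=102
  after byte 2 (58): sum1=3, sum2=105
  after byte 3 (10): sum1=19, sum2=124
  after byte 4 (61): sum1=116, sum2=240
Checksum = sum2·256 + sum1 = 240·256 + 116 = 61556 = 0xF074.

F074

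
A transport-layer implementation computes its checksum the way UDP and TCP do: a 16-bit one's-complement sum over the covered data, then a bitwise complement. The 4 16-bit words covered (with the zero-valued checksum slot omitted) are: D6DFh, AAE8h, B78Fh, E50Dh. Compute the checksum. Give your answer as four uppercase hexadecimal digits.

E199

One's-complement addition (fold any carry out of bit 15 back into bit 0):
  0xD6DF + 0xAAE8 = 0x181C7 → wrap carry → 0x81C8
  0x81C8 + 0xB78F = 0x13957 → wrap carry → 0x3958
  0x3958 + 0xE50D = 0x11E65 → wrap carry → 0x1E66
One's-complement sum = 0x1E66.
Checksum = ~0x1E66 & 0xFFFF = 0xE199.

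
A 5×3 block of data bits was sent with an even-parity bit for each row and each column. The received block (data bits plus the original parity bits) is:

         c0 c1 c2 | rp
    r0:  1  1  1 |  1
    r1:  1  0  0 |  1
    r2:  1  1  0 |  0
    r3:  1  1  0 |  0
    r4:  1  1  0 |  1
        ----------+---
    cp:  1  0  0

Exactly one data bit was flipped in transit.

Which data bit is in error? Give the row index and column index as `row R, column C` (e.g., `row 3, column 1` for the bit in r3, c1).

row 4, column 2

Recompute each row's even parity and compare to rp:
  r0: data parity 1, sent rp 1 → ok
  r1: data parity 1, sent rp 1 → ok
  r2: data parity 0, sent rp 0 → ok
  r3: data parity 0, sent rp 0 → ok
  r4: data parity 0, sent rp 1 → mismatch
Recompute each column's even parity and compare to cp:
  c0: data parity 1, sent cp 1 → ok
  c1: data parity 0, sent cp 0 → ok
  c2: data parity 1, sent cp 0 → mismatch
Exactly one row (r4) and one column (c2) fail → the flipped bit is at their intersection.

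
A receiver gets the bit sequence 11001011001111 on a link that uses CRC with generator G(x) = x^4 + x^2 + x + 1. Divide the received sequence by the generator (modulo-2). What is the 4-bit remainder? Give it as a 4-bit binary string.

0100

Modulo-2 division of 11001011001111 by 10111:
  pos 0: 11001 XOR 10111 = 01110
  pos 1: 11100 XOR 10111 = 01011
  pos 2: 10111 XOR 10111 = 00000
  pos 7: 10011 XOR 10111 = 00100
  pos 9: 10011 XOR 10111 = 00100
Remainder = 0100 (nonzero — an error is detected).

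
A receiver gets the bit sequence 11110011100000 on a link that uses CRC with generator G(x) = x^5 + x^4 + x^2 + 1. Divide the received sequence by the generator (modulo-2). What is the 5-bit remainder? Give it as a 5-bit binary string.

11001

Modulo-2 division of 11110011100000 by 110101:
  pos 0: 111100 XOR 110101 = 001001
  pos 2: 100111 XOR 110101 = 010010
  pos 3: 100101 XOR 110101 = 010000
  pos 4: 100000 XOR 110101 = 010101
  pos 5: 101010 XOR 110101 = 011111
  pos 6: 111110 XOR 110101 = 001011
  pos 8: 101100 XOR 110101 = 011001
Remainder = 11001 (nonzero — an error is detected).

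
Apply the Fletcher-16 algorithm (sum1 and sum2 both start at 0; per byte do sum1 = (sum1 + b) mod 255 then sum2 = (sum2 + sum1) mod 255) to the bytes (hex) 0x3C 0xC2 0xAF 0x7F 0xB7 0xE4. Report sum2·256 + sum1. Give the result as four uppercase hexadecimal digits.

C8CA

Running sums (mod 255):
  after byte 0 (0x3C): sum1=60, sum2=60
  after byte 1 (0xC2): sum1=254, sum2=59
  after byte 2 (0xAF): sum1=174, sum2=233
  after byte 3 (0x7F): sum1=46, sum2=24
  after byte 4 (0xB7): sum1=229, sum2=253
  after byte 5 (0xE4): sum1=202, sum2=200
Checksum = sum2·256 + sum1 = 200·256 + 202 = 51402 = 0xC8CA.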